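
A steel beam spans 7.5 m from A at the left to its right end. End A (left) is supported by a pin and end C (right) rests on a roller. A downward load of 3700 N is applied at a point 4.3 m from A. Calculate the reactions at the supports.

A_x = 0, A_y = 1579 N, C_y = 2121 N

Taking moments about A: C_y·7.5 − 3700·4.3 = 0 → C_y = 15910/7.5 = 2121.33 ≈ 2121 N.
ΣF_y = 0: A_y + 2121.33 − 3700 = 0 → A_y = 1579 N.
ΣF_x = 0: no horizontal applied forces, so A_x = 0.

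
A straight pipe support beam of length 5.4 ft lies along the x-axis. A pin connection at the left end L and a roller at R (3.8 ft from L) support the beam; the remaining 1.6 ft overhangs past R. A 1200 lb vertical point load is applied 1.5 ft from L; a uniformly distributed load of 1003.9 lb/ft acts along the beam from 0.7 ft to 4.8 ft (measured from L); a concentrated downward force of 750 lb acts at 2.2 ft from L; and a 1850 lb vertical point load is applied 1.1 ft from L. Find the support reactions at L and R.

L_x = 0, L_y = 3494 lb, R_y = 4422 lb

Resultant of the distributed load: 1003.9 × 4.1 = 4115.99 lb at 2.75 ft from L.
Moments about L: R_y·3.8 − 1200·1.5 − (1003.9·4.1)·2.75 − 750·2.2 − 1850·1.1 = 0 → R_y = 16803.9725/3.8 = 4422.1 ≈ 4422 lb.
ΣF_y = 0: L_y + 4422.1 − 1200 − 1003.9·4.1 − 750 − 1850 = 0 → L_y = 3494 lb.
ΣF_x = 0: no horizontal applied forces, so L_x = 0.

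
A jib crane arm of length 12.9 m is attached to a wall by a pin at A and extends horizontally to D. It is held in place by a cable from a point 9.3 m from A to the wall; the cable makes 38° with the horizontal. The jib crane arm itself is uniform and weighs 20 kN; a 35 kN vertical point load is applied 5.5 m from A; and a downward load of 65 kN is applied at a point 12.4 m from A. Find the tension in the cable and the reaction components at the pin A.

T = 196.9 kN, A_x = 155.2 kN, A_y = -1.237 kN

ΣM about A: T·sin38°·9.3 − 20·6.45 − 35·5.5 − 65·12.4 = 0 → T = 1127.5/(9.3·0.615661) = 196.921 ≈ 196.9 kN.
ΣF_x = 0: A_x − T·cos38° = 0 → A_x = 196.921 × 0.788011 = 155.2 kN.
ΣF_y = 0: A_y + T·sin38° − 20 − 35 − 65 = 0 → A_y = 120 − 196.921 × 0.615661 = -1.237 kN.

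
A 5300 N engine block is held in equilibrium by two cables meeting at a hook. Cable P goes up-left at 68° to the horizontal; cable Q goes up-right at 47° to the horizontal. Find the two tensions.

T_P = 3988 N, T_Q = 2191 N

ΣF_x = 0: −T_P·cos68° + T_Q·cos47° = 0 → T_Q = 0.549278·T_P.
ΣF_y = 0: T_P·sin68° + T_Q·sin47° = 5300.
Substitute: T_P·(0.927184 + 0.549278·0.731354) = 5300 → T_P = 3988.26 ≈ 3988 N.
Then T_Q = 0.549278 × 3988.26 = 2191 N.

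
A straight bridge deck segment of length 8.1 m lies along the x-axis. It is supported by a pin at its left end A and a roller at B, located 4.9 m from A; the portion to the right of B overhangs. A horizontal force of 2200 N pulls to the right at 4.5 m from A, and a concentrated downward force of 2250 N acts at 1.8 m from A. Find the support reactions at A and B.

A_x = -2200 N, A_y = 1423 N, B_y = 826.5 N

ΣM about A: B_y·4.9 − 2250·1.8 = 0 → B_y = 4050/4.9 = 826.531 ≈ 826.5 N.
ΣF_y = 0: A_y + 826.531 − 2250 = 0 → A_y = 1423 N.
ΣF_x = 0: A_x + 2200 = 0 → A_x = -2200 N.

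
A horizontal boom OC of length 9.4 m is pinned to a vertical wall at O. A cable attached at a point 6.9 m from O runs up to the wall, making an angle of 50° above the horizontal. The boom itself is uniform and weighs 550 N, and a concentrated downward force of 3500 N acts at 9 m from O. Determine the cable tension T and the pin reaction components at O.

T = 6449 N, O_x = 4145 N, O_y = -889.9 N

ΣM about O: T·sin50°·6.9 − 550·4.7 − 3500·9 = 0 → T = 34085/(6.9·0.766044) = 6448.53 ≈ 6449 N.
ΣF_x = 0: O_x − T·cos50° = 0 → O_x = 6448.53 × 0.642788 = 4145 N.
ΣF_y = 0: O_y + T·sin50° − 550 − 3500 = 0 → O_y = 4050 − 6448.53 × 0.766044 = -889.9 N.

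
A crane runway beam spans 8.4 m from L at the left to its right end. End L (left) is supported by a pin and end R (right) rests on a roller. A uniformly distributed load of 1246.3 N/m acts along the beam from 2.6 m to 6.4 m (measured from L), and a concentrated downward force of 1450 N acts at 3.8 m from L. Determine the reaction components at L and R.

L_x = 0, L_y = 2993 N, R_y = 3193 N

Resultant of the distributed load: 1246.3 × 3.8 = 4735.94 N at 4.5 m from L.
Moments about L: R_y·8.4 − (1246.3·3.8)·4.5 − 1450·3.8 = 0 → R_y = 26821.73/8.4 = 3193.06 ≈ 3193 N.
ΣF_y = 0: L_y + 3193.06 − 1246.3·3.8 − 1450 = 0 → L_y = 2993 N.
ΣF_x = 0: no horizontal applied forces, so L_x = 0.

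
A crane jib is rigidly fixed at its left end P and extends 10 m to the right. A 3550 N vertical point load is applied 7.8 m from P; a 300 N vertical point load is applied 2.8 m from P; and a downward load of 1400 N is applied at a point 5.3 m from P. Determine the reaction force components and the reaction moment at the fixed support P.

P_x = 0, P_y = 5250 N, M_P = 35950 N·m

ΣF_x = 0: P_x = 0.
ΣF_y = 0: P_y − 3550 − 300 − 1400 = 0 → P_y = 5250 N.
ΣM about P: M_P − 3550·7.8 − 300·2.8 − 1400·5.3 = 0 → M_P = 35950 N·m.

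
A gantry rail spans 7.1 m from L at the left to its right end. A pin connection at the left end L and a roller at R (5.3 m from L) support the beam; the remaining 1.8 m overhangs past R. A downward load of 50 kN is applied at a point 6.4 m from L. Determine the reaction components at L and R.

ΣM about L: R_y·5.3 − 50·6.4 = 0 → R_y = 320/5.3 = 60.3774 ≈ 60.38 kN.
ΣF_y = 0: L_y + 60.3774 − 50 = 0 → L_y = -10.38 kN.
ΣF_x = 0: no horizontal applied forces, so L_x = 0.

L_x = 0, L_y = -10.38 kN, R_y = 60.38 kN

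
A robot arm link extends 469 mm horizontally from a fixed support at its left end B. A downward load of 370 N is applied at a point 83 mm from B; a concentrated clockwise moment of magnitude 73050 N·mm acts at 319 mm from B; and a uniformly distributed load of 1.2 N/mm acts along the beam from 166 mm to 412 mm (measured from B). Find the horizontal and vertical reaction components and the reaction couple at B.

B_x = 0, B_y = 665.2 N, M_B = 189100 N·mm

Resultant of the distributed load: 1.2 × 246 = 295.2 N at 289 mm from B.
ΣF_x = 0: B_x = 0.
ΣF_y = 0: B_y − 370 − 1.2·246 = 0 → B_y = 665.2 N.
ΣM about B: M_B − 370·83 − 73050 − (1.2·246)·289 = 0 → M_B = 189100 N·mm.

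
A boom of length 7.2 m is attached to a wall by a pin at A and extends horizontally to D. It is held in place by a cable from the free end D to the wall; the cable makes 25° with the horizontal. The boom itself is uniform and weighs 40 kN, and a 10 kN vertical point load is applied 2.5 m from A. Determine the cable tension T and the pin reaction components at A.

ΣM about A: T·sin25°·7.2 − 40·3.6 − 10·2.5 = 0 → T = 169/(7.2·0.422618) = 55.54 kN.
ΣF_x = 0: A_x − T·cos25° = 0 → A_x = 55.54 × 0.906308 = 50.34 kN.
ΣF_y = 0: A_y + T·sin25° − 40 − 10 = 0 → A_y = 50 − 55.54 × 0.422618 = 26.53 kN.

T = 55.54 kN, A_x = 50.34 kN, A_y = 26.53 kN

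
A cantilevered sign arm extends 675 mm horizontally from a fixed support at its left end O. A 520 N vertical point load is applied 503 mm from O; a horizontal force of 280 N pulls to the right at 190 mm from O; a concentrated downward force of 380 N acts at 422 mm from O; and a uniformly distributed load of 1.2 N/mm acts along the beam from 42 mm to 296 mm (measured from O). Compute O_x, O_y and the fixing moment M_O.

O_x = -280.0 N, O_y = 1205 N, M_O = 473400 N·mm

Resultant of the distributed load: 1.2 × 254 = 304.8 N at 169 mm from O.
ΣF_x = 0: O_x + 280 = 0 → O_x = -280.0 N.
ΣF_y = 0: O_y − 520 − 380 − 1.2·254 = 0 → O_y = 1205 N.
ΣM about O: M_O − 520·503 − 380·422 − (1.2·254)·169 = 0 → M_O = 473400 N·mm.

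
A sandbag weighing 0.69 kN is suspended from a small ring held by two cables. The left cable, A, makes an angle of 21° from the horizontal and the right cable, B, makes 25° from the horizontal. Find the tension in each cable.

T_A = 0.8693 kN, T_B = 0.8955 kN

ΣF_x = 0: −T_A·cos21° + T_B·cos25° = 0 → T_B = 1.03009·T_A.
ΣF_y = 0: T_A·sin21° + T_B·sin25° = 0.69.
Substitute: T_A·(0.358368 + 1.03009·0.422618) = 0.69 → T_A = 0.869343 ≈ 0.8693 kN.
Then T_B = 1.03009 × 0.869343 = 0.8955 kN.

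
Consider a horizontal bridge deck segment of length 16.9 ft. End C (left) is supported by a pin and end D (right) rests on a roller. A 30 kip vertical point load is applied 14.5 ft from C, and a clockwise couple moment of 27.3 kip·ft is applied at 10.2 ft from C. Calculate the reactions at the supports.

C_x = 0, C_y = 2.645 kip, D_y = 27.36 kip

ΣM about C: D_y·16.9 − 30·14.5 − 27.3 = 0 → D_y = 462.3/16.9 = 27.355 ≈ 27.36 kip.
ΣF_y = 0: C_y + 27.355 − 30 = 0 → C_y = 2.645 kip.
ΣF_x = 0: no horizontal applied forces, so C_x = 0.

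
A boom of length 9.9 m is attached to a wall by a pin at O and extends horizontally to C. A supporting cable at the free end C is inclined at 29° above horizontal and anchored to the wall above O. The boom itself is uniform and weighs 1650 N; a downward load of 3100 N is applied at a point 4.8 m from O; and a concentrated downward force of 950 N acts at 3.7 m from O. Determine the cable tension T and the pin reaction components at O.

T = 5534 N, O_x = 4840 N, O_y = 3017 N

ΣM about O: T·sin29°·9.9 − 1650·4.95 − 3100·4.8 − 950·3.7 = 0 → T = 26562.5/(9.9·0.48481) = 5534.29 ≈ 5534 N.
ΣF_x = 0: O_x − T·cos29° = 0 → O_x = 5534.29 × 0.87462 = 4840 N.
ΣF_y = 0: O_y + T·sin29° − 1650 − 3100 − 950 = 0 → O_y = 5700 − 5534.29 × 0.48481 = 3017 N.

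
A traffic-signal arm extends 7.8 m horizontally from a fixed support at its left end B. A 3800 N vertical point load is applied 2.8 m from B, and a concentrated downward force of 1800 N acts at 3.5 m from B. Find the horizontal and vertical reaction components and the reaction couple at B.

B_x = 0, B_y = 5600 N, M_B = 16940 N·m

ΣF_x = 0: B_x = 0.
ΣF_y = 0: B_y − 3800 − 1800 = 0 → B_y = 5600 N.
ΣM about B: M_B − 3800·2.8 − 1800·3.5 = 0 → M_B = 16940 N·m.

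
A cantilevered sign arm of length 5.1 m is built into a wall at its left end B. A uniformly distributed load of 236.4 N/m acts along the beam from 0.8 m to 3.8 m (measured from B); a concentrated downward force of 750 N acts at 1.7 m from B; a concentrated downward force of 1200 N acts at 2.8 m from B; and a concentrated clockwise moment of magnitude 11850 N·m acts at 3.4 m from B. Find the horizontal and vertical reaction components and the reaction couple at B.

B_x = 0, B_y = 2659 N, M_B = 18120 N·m

Resultant of the distributed load: 236.4 × 3 = 709.2 N at 2.3 m from B.
ΣF_x = 0: B_x = 0.
ΣF_y = 0: B_y − 236.4·3 − 750 − 1200 = 0 → B_y = 2659 N.
ΣM about B: M_B − (236.4·3)·2.3 − 750·1.7 − 1200·2.8 − 11850 = 0 → M_B = 18120 N·m.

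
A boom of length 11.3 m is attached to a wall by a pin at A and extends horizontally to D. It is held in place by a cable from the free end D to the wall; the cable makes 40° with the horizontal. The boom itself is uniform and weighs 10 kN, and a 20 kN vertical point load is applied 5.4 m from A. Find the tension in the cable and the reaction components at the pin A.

ΣM about A: T·sin40°·11.3 − 10·5.65 − 20·5.4 = 0 → T = 164.5/(11.3·0.642788) = 22.6475 ≈ 22.65 kN.
ΣF_x = 0: A_x − T·cos40° = 0 → A_x = 22.6475 × 0.766044 = 17.35 kN.
ΣF_y = 0: A_y + T·sin40° − 10 − 20 = 0 → A_y = 30 − 22.6475 × 0.642788 = 15.44 kN.

T = 22.65 kN, A_x = 17.35 kN, A_y = 15.44 kN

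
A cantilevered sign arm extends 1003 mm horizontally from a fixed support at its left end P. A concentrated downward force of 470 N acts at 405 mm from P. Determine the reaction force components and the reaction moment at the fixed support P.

ΣF_x = 0: P_x = 0.
ΣF_y = 0: P_y − 470 = 0 → P_y = 470.0 N.
ΣM about P: M_P − 470·405 = 0 → M_P = 190400 N·mm.

P_x = 0, P_y = 470.0 N, M_P = 190400 N·mm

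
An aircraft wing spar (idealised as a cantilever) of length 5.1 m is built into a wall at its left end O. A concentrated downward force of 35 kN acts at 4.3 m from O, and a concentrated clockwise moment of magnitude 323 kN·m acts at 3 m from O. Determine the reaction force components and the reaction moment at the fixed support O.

ΣF_x = 0: O_x = 0.
ΣF_y = 0: O_y − 35 = 0 → O_y = 35.00 kN.
ΣM about O: M_O − 35·4.3 − 323 = 0 → M_O = 473.5 kN·m.

O_x = 0, O_y = 35.00 kN, M_O = 473.5 kN·m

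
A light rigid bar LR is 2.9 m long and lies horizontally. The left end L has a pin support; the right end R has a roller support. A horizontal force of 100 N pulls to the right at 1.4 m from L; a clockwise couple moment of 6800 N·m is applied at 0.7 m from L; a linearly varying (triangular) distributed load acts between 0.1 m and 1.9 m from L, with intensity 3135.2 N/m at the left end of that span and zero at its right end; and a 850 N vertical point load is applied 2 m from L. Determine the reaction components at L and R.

Resultant of the triangular load: ½ × 3135.2 × 1.8 = 2821.68 N, acting at 0.7 m from L (one-third of the span from the peak).
Taking moments about L: R_y·2.9 − 6800 − (½·3135.2·1.8)·0.7 − 850·2 = 0 → R_y = 10475.176/2.9 = 3612.13 ≈ 3612 N.
ΣF_y = 0: L_y + 3612.13 − ½·3135.2·1.8 − 850 = 0 → L_y = 59.55 N.
ΣF_x = 0: L_x + 100 = 0 → L_x = -100.0 N.

L_x = -100.0 N, L_y = 59.55 N, R_y = 3612 N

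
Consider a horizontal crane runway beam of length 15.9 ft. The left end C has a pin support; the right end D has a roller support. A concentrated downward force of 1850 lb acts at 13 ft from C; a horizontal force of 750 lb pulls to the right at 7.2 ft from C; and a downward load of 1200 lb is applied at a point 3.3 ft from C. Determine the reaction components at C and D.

ΣM about C: D_y·15.9 − 1850·13 − 1200·3.3 = 0 → D_y = 28010/15.9 = 1761.64 ≈ 1762 lb.
ΣF_y = 0: C_y + 1761.64 − 1850 − 1200 = 0 → C_y = 1288 lb.
ΣF_x = 0: C_x + 750 = 0 → C_x = -750.0 lb.

C_x = -750.0 lb, C_y = 1288 lb, D_y = 1762 lb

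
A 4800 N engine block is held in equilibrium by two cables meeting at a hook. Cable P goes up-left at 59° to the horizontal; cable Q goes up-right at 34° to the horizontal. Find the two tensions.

ΣF_x = 0: −T_P·cos59° + T_Q·cos34° = 0 → T_Q = 0.621248·T_P.
ΣF_y = 0: T_P·sin59° + T_Q·sin34° = 4800.
Substitute: T_P·(0.857167 + 0.621248·0.559193) = 4800 → T_P = 3984.84 ≈ 3985 N.
Then T_Q = 0.621248 × 3984.84 = 2476 N.

T_P = 3985 N, T_Q = 2476 N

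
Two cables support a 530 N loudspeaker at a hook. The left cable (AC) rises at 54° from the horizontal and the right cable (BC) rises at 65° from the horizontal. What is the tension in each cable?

T_AC = 256.1 N, T_BC = 356.2 N

ΣF_x = 0: −T_AC·cos54° + T_BC·cos65° = 0 → T_BC = 1.39082·T_AC.
ΣF_y = 0: T_AC·sin54° + T_BC·sin65° = 530.
Substitute: T_AC·(0.809017 + 1.39082·0.906308) = 530 → T_AC = 256.097 ≈ 256.1 N.
Then T_BC = 1.39082 × 256.097 = 356.2 N.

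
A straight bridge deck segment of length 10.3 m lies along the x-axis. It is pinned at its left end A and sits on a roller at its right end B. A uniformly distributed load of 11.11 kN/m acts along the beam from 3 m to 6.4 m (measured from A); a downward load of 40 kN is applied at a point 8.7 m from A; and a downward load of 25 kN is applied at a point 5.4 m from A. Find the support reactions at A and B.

Resultant of the distributed load: 11.11 × 3.4 = 37.774 kN at 4.7 m from A.
Taking moments about A: B_y·10.3 − (11.11·3.4)·4.7 − 40·8.7 − 25·5.4 = 0 → B_y = 660.5378/10.3 = 64.1299 ≈ 64.13 kN.
ΣF_y = 0: A_y + 64.1299 − 11.11·3.4 − 40 − 25 = 0 → A_y = 38.64 kN.
ΣF_x = 0: no horizontal applied forces, so A_x = 0.

A_x = 0, A_y = 38.64 kN, B_y = 64.13 kN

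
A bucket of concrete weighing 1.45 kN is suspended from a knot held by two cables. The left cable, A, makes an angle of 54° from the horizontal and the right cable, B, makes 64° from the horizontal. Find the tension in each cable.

ΣF_x = 0: −T_A·cos54° + T_B·cos64° = 0 → T_B = 1.34084·T_A.
ΣF_y = 0: T_A·sin54° + T_B·sin64° = 1.45.
Substitute: T_A·(0.809017 + 1.34084·0.898794) = 1.45 → T_A = 0.719905 ≈ 0.7199 kN.
Then T_B = 1.34084 × 0.719905 = 0.9653 kN.

T_A = 0.7199 kN, T_B = 0.9653 kN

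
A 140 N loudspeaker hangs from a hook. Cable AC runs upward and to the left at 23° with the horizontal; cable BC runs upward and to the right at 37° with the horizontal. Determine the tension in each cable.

T_AC = 129.1 N, T_BC = 148.8 N

ΣF_x = 0: −T_AC·cos23° + T_BC·cos37° = 0 → T_BC = 1.1526·T_AC.
ΣF_y = 0: T_AC·sin23° + T_BC·sin37° = 140.
Substitute: T_AC·(0.390731 + 1.1526·0.601815) = 140 → T_AC = 129.106 ≈ 129.1 N.
Then T_BC = 1.1526 × 129.106 = 148.8 N.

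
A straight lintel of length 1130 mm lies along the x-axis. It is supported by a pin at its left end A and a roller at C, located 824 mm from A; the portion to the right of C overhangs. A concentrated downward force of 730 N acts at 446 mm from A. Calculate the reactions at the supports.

A_x = 0, A_y = 334.9 N, C_y = 395.1 N

ΣM about A: C_y·824 − 730·446 = 0 → C_y = 325580/824 = 395.121 ≈ 395.1 N.
ΣF_y = 0: A_y + 395.121 − 730 = 0 → A_y = 334.9 N.
ΣF_x = 0: no horizontal applied forces, so A_x = 0.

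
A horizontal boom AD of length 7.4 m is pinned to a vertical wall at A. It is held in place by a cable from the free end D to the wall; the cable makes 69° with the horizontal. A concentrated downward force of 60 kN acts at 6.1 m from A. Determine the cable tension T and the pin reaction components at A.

T = 52.98 kN, A_x = 18.99 kN, A_y = 10.54 kN

ΣM about A: T·sin69°·7.4 − 60·6.1 = 0 → T = 366/(7.4·0.93358) = 52.9783 ≈ 52.98 kN.
ΣF_x = 0: A_x − T·cos69° = 0 → A_x = 52.9783 × 0.358368 = 18.99 kN.
ΣF_y = 0: A_y + T·sin69° − 60 = 0 → A_y = 60 − 52.9783 × 0.93358 = 10.54 kN.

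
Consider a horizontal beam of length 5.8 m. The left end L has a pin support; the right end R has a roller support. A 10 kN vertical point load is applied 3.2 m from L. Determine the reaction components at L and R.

Moments about L: R_y·5.8 − 10·3.2 = 0 → R_y = 32/5.8 = 5.51724 ≈ 5.517 kN.
ΣF_y = 0: L_y + 5.51724 − 10 = 0 → L_y = 4.483 kN.
ΣF_x = 0: no horizontal applied forces, so L_x = 0.

L_x = 0, L_y = 4.483 kN, R_y = 5.517 kN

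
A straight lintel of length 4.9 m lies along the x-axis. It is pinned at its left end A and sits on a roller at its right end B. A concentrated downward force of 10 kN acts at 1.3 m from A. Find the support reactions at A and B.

ΣM about A: B_y·4.9 − 10·1.3 = 0 → B_y = 13/4.9 = 2.65306 ≈ 2.653 kN.
ΣF_y = 0: A_y + 2.65306 − 10 = 0 → A_y = 7.347 kN.
ΣF_x = 0: no horizontal applied forces, so A_x = 0.

A_x = 0, A_y = 7.347 kN, B_y = 2.653 kN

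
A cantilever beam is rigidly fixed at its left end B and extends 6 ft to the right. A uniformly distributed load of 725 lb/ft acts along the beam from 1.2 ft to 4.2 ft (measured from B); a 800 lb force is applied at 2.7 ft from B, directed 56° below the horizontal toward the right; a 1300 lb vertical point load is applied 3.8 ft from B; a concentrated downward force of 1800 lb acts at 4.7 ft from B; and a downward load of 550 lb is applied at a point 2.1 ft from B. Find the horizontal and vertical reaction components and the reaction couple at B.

Resultant of the distributed load: 725 × 3 = 2175 lb at 2.7 ft from B.
ΣF_x = 0: B_x + 800·cos56° = 0 → B_x = -447.4 lb.
ΣF_y = 0: B_y − 725·3 − 800·sin56° − 1300 − 1800 − 550 = 0 → B_y = 6488 lb.
ΣM about B: M_B − (725·3)·2.7 − 800·sin56°·2.7 − 1300·3.8 − 1800·4.7 − 550·2.1 = 0 → M_B = 22220 lb·ft.

B_x = -447.4 lb, B_y = 6488 lb, M_B = 22220 lb·ft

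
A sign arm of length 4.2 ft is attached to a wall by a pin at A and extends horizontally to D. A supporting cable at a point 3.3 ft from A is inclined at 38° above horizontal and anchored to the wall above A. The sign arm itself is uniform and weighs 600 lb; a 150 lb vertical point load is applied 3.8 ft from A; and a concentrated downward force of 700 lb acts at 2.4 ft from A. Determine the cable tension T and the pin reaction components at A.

T = 1728 lb, A_x = 1361 lb, A_y = 386.4 lb

ΣM about A: T·sin38°·3.3 − 600·2.1 − 150·3.8 − 700·2.4 = 0 → T = 3510/(3.3·0.615661) = 1727.63 ≈ 1728 lb.
ΣF_x = 0: A_x − T·cos38° = 0 → A_x = 1727.63 × 0.788011 = 1361 lb.
ΣF_y = 0: A_y + T·sin38° − 600 − 150 − 700 = 0 → A_y = 1450 − 1727.63 × 0.615661 = 386.4 lb.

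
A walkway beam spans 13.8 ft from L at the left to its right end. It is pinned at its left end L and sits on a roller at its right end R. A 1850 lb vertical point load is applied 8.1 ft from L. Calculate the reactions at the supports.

L_x = 0, L_y = 764.1 lb, R_y = 1086 lb

Taking moments about L: R_y·13.8 − 1850·8.1 = 0 → R_y = 14985/13.8 = 1085.87 ≈ 1086 lb.
ΣF_y = 0: L_y + 1085.87 − 1850 = 0 → L_y = 764.1 lb.
ΣF_x = 0: no horizontal applied forces, so L_x = 0.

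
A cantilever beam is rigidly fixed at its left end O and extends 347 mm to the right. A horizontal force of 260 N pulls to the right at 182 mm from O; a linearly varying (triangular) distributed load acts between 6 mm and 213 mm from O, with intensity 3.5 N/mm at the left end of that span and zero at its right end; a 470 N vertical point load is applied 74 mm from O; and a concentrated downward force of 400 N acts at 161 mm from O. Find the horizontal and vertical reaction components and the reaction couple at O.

Resultant of the triangular load: ½ × 3.5 × 207 = 362.25 N, acting at 75 mm from O (one-third of the span from the peak).
ΣF_x = 0: O_x + 260 = 0 → O_x = -260.0 N.
ΣF_y = 0: O_y − ½·3.5·207 − 470 − 400 = 0 → O_y = 1232 N.
ΣM about O: M_O − (½·3.5·207)·75 − 470·74 − 400·161 = 0 → M_O = 126300 N·mm.

O_x = -260.0 N, O_y = 1232 N, M_O = 126300 N·mm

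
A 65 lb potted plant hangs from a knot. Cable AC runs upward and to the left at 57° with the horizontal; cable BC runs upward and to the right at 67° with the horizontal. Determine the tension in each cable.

T_AC = 30.63 lb, T_BC = 42.70 lb

ΣF_x = 0: −T_AC·cos57° + T_BC·cos67° = 0 → T_BC = 1.3939·T_AC.
ΣF_y = 0: T_AC·sin57° + T_BC·sin67° = 65.
Substitute: T_AC·(0.838671 + 1.3939·0.920505) = 65 → T_AC = 30.6349 ≈ 30.63 lb.
Then T_BC = 1.3939 × 30.6349 = 42.70 lb.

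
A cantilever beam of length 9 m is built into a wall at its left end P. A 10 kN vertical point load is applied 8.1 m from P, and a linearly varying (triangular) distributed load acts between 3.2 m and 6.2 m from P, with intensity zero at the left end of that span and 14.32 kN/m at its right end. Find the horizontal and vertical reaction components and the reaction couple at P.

P_x = 0, P_y = 31.48 kN, M_P = 192.7 kN·m

Resultant of the triangular load: ½ × 14.32 × 3 = 21.48 kN, acting at 5.2 m from P (one-third of the span from the peak).
ΣF_x = 0: P_x = 0.
ΣF_y = 0: P_y − 10 − ½·14.32·3 = 0 → P_y = 31.48 kN.
ΣM about P: M_P − 10·8.1 − (½·14.32·3)·5.2 = 0 → M_P = 192.7 kN·m.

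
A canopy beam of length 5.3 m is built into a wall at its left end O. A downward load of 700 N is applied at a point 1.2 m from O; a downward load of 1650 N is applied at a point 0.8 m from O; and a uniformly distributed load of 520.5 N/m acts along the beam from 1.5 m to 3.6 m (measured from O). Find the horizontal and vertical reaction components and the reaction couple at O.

O_x = 0, O_y = 3443 N, M_O = 4947 N·m

Resultant of the distributed load: 520.5 × 2.1 = 1093.05 N at 2.55 m from O.
ΣF_x = 0: O_x = 0.
ΣF_y = 0: O_y − 700 − 1650 − 520.5·2.1 = 0 → O_y = 3443 N.
ΣM about O: M_O − 700·1.2 − 1650·0.8 − (520.5·2.1)·2.55 = 0 → M_O = 4947 N·m.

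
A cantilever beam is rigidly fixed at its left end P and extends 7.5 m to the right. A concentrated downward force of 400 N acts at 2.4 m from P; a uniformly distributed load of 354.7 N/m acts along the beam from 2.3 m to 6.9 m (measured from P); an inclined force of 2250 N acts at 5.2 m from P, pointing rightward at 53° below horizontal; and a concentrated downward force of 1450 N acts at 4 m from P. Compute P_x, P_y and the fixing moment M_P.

Resultant of the distributed load: 354.7 × 4.6 = 1631.62 N at 4.6 m from P.
ΣF_x = 0: P_x + 2250·cos53° = 0 → P_x = -1354 N.
ΣF_y = 0: P_y − 400 − 354.7·4.6 − 2250·sin53° − 1450 = 0 → P_y = 5279 N.
ΣM about P: M_P − 400·2.4 − (354.7·4.6)·4.6 − 2250·sin53°·5.2 − 1450·4 = 0 → M_P = 23610 N·m.

P_x = -1354 N, P_y = 5279 N, M_P = 23610 N·m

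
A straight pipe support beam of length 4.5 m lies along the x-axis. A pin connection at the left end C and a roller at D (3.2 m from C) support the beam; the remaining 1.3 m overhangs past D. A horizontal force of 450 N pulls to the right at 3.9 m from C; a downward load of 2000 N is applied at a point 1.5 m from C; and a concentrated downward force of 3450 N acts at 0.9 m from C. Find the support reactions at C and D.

Taking moments about C: D_y·3.2 − 2000·1.5 − 3450·0.9 = 0 → D_y = 6105/3.2 = 1907.81 ≈ 1908 N.
ΣF_y = 0: C_y + 1907.81 − 2000 − 3450 = 0 → C_y = 3542 N.
ΣF_x = 0: C_x + 450 = 0 → C_x = -450.0 N.

C_x = -450.0 N, C_y = 3542 N, D_y = 1908 N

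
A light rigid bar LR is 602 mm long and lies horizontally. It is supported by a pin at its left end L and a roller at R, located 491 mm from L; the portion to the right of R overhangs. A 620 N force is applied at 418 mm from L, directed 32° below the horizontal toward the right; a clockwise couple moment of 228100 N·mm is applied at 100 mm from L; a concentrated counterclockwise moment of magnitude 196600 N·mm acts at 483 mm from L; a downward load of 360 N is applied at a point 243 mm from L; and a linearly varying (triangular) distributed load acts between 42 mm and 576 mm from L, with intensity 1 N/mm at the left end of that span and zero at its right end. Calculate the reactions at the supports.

L_x = -525.8 N, L_y = 313.9 N, R_y = 641.7 N

Resultant of the triangular load: ½ × 1 × 534 = 267 N, acting at 220 mm from L (one-third of the span from the peak).
Moments about L: R_y·491 − 620·sin32°·418 − 228100 + 196600 − 360·243 − (½·1·534)·220 = 0 → R_y = 315054/491 = 641.658 ≈ 641.7 N.
ΣF_y = 0: L_y + 641.658 − 620·sin32° − 360 − ½·1·534 = 0 → L_y = 313.9 N.
ΣF_x = 0: L_x + 620·cos32° = 0 → L_x = -525.8 N.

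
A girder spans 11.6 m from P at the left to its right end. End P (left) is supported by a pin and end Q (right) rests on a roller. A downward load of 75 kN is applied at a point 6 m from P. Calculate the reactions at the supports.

ΣM about P: Q_y·11.6 − 75·6 = 0 → Q_y = 450/11.6 = 38.7931 ≈ 38.79 kN.
ΣF_y = 0: P_y + 38.7931 − 75 = 0 → P_y = 36.21 kN.
ΣF_x = 0: no horizontal applied forces, so P_x = 0.

P_x = 0, P_y = 36.21 kN, Q_y = 38.79 kN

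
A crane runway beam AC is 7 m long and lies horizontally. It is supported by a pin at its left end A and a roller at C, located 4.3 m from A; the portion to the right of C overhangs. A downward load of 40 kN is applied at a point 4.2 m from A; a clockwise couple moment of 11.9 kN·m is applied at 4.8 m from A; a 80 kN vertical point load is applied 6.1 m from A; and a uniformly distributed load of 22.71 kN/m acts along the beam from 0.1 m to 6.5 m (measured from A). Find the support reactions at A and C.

Resultant of the distributed load: 22.71 × 6.4 = 145.344 kN at 3.3 m from A.
Moments about A: C_y·4.3 − 40·4.2 − 11.9 − 80·6.1 − (22.71·6.4)·3.3 = 0 → C_y = 1147.5352/4.3 = 266.869 ≈ 266.9 kN.
ΣF_y = 0: A_y + 266.869 − 40 − 80 − 22.71·6.4 = 0 → A_y = -1.525 kN.
ΣF_x = 0: no horizontal applied forces, so A_x = 0.

A_x = 0, A_y = -1.525 kN, C_y = 266.9 kN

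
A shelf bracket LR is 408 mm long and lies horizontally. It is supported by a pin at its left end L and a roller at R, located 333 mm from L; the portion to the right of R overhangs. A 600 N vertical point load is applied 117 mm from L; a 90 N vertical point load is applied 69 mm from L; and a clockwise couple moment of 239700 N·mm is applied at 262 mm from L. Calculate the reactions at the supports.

Taking moments about L: R_y·333 − 600·117 − 90·69 − 239700 = 0 → R_y = 316110/333 = 949.279 ≈ 949.3 N.
ΣF_y = 0: L_y + 949.279 − 600 − 90 = 0 → L_y = -259.3 N.
ΣF_x = 0: no horizontal applied forces, so L_x = 0.

L_x = 0, L_y = -259.3 N, R_y = 949.3 N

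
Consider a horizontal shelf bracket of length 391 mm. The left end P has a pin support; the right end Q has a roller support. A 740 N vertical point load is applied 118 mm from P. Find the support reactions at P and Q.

P_x = 0, P_y = 516.7 N, Q_y = 223.3 N

Moments about P: Q_y·391 − 740·118 = 0 → Q_y = 87320/391 = 223.325 ≈ 223.3 N.
ΣF_y = 0: P_y + 223.325 − 740 = 0 → P_y = 516.7 N.
ΣF_x = 0: no horizontal applied forces, so P_x = 0.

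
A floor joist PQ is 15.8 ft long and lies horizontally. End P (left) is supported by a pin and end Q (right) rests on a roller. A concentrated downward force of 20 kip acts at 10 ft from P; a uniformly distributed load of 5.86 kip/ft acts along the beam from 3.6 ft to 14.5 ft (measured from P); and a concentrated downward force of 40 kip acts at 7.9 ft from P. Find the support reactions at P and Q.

Resultant of the distributed load: 5.86 × 10.9 = 63.874 kip at 9.05 ft from P.
ΣM about P: Q_y·15.8 − 20·10 − (5.86·10.9)·9.05 − 40·7.9 = 0 → Q_y = 1094.0597/15.8 = 69.2443 ≈ 69.24 kip.
ΣF_y = 0: P_y + 69.2443 − 20 − 5.86·10.9 − 40 = 0 → P_y = 54.63 kip.
ΣF_x = 0: no horizontal applied forces, so P_x = 0.

P_x = 0, P_y = 54.63 kip, Q_y = 69.24 kip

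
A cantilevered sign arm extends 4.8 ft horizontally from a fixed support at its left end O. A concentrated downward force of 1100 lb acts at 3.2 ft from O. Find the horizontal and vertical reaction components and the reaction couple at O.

O_x = 0, O_y = 1100 lb, M_O = 3520 lb·ft

ΣF_x = 0: O_x = 0.
ΣF_y = 0: O_y − 1100 = 0 → O_y = 1100 lb.
ΣM about O: M_O − 1100·3.2 = 0 → M_O = 3520 lb·ft.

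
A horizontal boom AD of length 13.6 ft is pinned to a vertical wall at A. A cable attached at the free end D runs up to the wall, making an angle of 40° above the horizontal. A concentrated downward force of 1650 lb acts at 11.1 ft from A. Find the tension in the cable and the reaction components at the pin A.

ΣM about A: T·sin40°·13.6 − 1650·11.1 = 0 → T = 18315/(13.6·0.642788) = 2095.08 ≈ 2095 lb.
ΣF_x = 0: A_x − T·cos40° = 0 → A_x = 2095.08 × 0.766044 = 1605 lb.
ΣF_y = 0: A_y + T·sin40° − 1650 = 0 → A_y = 1650 − 2095.08 × 0.642788 = 303.3 lb.

T = 2095 lb, A_x = 1605 lb, A_y = 303.3 lb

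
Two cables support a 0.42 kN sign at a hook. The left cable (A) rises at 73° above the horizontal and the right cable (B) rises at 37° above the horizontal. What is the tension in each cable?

ΣF_x = 0: −T_A·cos73° + T_B·cos37° = 0 → T_B = 0.366089·T_A.
ΣF_y = 0: T_A·sin73° + T_B·sin37° = 0.42.
Substitute: T_A·(0.956305 + 0.366089·0.601815) = 0.42 → T_A = 0.356954 ≈ 0.3570 kN.
Then T_B = 0.366089 × 0.356954 = 0.1307 kN.

T_A = 0.3570 kN, T_B = 0.1307 kN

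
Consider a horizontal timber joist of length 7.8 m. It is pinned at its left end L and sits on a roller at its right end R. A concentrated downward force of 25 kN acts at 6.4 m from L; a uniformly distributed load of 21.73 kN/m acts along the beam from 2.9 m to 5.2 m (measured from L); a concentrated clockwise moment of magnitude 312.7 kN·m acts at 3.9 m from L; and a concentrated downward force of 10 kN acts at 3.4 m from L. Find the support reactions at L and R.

L_x = 0, L_y = -5.933 kN, R_y = 90.91 kN

Resultant of the distributed load: 21.73 × 2.3 = 49.979 kN at 4.05 m from L.
Moments about L: R_y·7.8 − 25·6.4 − (21.73·2.3)·4.05 − 312.7 − 10·3.4 = 0 → R_y = 709.11495/7.8 = 90.9122 ≈ 90.91 kN.
ΣF_y = 0: L_y + 90.9122 − 25 − 21.73·2.3 − 10 = 0 → L_y = -5.933 kN.
ΣF_x = 0: no horizontal applied forces, so L_x = 0.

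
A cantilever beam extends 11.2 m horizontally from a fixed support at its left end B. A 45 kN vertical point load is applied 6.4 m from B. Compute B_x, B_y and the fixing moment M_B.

B_x = 0, B_y = 45.00 kN, M_B = 288.0 kN·m

ΣF_x = 0: B_x = 0.
ΣF_y = 0: B_y − 45 = 0 → B_y = 45.00 kN.
ΣM about B: M_B − 45·6.4 = 0 → M_B = 288.0 kN·m.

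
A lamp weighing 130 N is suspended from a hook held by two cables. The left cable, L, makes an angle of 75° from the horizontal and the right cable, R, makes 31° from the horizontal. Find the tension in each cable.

ΣF_x = 0: −T_L·cos75° + T_R·cos31° = 0 → T_R = 0.301947·T_L.
ΣF_y = 0: T_L·sin75° + T_R·sin31° = 130.
Substitute: T_L·(0.965926 + 0.301947·0.515038) = 130 → T_L = 115.922 ≈ 115.9 N.
Then T_R = 0.301947 × 115.922 = 35.00 N.

T_L = 115.9 N, T_R = 35.00 N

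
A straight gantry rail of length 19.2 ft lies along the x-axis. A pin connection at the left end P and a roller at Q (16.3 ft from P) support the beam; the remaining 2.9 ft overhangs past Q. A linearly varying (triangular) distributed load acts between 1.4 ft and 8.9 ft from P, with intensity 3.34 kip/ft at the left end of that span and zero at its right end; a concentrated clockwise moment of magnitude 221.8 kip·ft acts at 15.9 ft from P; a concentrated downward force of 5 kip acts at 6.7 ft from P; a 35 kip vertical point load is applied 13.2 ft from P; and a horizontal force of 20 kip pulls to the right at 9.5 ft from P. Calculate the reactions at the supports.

Resultant of the triangular load: ½ × 3.34 × 7.5 = 12.525 kip, acting at 3.9 ft from P (one-third of the span from the peak).
Moments about P: Q_y·16.3 − (½·3.34·7.5)·3.9 − 221.8 − 5·6.7 − 35·13.2 = 0 → Q_y = 766.1475/16.3 = 47.0029 ≈ 47.00 kip.
ΣF_y = 0: P_y + 47.0029 − ½·3.34·7.5 − 5 − 35 = 0 → P_y = 5.522 kip.
ΣF_x = 0: P_x + 20 = 0 → P_x = -20.00 kip.

P_x = -20.00 kip, P_y = 5.522 kip, Q_y = 47.00 kip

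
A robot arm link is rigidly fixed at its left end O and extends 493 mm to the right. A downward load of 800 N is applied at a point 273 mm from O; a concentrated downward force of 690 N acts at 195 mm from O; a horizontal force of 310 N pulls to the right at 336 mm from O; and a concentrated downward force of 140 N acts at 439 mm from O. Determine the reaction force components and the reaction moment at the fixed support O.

ΣF_x = 0: O_x + 310 = 0 → O_x = -310.0 N.
ΣF_y = 0: O_y − 800 − 690 − 140 = 0 → O_y = 1630 N.
ΣM about O: M_O − 800·273 − 690·195 − 140·439 = 0 → M_O = 414400 N·mm.

O_x = -310.0 N, O_y = 1630 N, M_O = 414400 N·mm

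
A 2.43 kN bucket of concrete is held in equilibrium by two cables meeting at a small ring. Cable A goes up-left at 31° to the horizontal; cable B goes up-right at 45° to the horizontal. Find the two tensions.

T_A = 1.771 kN, T_B = 2.147 kN

ΣF_x = 0: −T_A·cos31° + T_B·cos45° = 0 → T_B = 1.21222·T_A.
ΣF_y = 0: T_A·sin31° + T_B·sin45° = 2.43.
Substitute: T_A·(0.515038 + 1.21222·0.707107) = 2.43 → T_A = 1.77087 ≈ 1.771 kN.
Then T_B = 1.21222 × 1.77087 = 2.147 kN.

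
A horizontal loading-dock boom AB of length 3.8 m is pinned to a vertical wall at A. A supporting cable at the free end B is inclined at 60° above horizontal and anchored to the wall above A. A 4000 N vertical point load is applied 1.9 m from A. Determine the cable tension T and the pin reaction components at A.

ΣM about A: T·sin60°·3.8 − 4000·1.9 = 0 → T = 7600/(3.8·0.866025) = 2309.4 ≈ 2309 N.
ΣF_x = 0: A_x − T·cos60° = 0 → A_x = 2309.4 × 0.5 = 1155 N.
ΣF_y = 0: A_y + T·sin60° − 4000 = 0 → A_y = 4000 − 2309.4 × 0.866025 = 2000 N.

T = 2309 N, A_x = 1155 N, A_y = 2000 N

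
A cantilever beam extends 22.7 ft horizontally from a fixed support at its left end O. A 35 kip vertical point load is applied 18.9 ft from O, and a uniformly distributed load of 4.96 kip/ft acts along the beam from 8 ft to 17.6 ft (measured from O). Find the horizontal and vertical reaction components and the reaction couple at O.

Resultant of the distributed load: 4.96 × 9.6 = 47.616 kip at 12.8 ft from O.
ΣF_x = 0: O_x = 0.
ΣF_y = 0: O_y − 35 − 4.96·9.6 = 0 → O_y = 82.62 kip.
ΣM about O: M_O − 35·18.9 − (4.96·9.6)·12.8 = 0 → M_O = 1271 kip·ft.

O_x = 0, O_y = 82.62 kip, M_O = 1271 kip·ft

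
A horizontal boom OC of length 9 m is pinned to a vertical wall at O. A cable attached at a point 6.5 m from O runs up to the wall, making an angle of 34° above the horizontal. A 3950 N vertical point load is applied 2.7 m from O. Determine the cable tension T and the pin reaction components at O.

T = 2934 N, O_x = 2433 N, O_y = 2309 N

ΣM about O: T·sin34°·6.5 − 3950·2.7 = 0 → T = 10665/(6.5·0.559193) = 2934.17 ≈ 2934 N.
ΣF_x = 0: O_x − T·cos34° = 0 → O_x = 2934.17 × 0.829038 = 2433 N.
ΣF_y = 0: O_y + T·sin34° − 3950 = 0 → O_y = 3950 − 2934.17 × 0.559193 = 2309 N.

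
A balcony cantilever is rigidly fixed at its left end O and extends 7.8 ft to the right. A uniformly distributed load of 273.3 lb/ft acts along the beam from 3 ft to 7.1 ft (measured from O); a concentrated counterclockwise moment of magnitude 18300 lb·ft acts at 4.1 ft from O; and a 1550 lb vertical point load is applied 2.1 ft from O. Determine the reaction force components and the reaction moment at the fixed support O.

Resultant of the distributed load: 273.3 × 4.1 = 1120.53 lb at 5.05 ft from O.
ΣF_x = 0: O_x = 0.
ΣF_y = 0: O_y − 273.3·4.1 − 1550 = 0 → O_y = 2671 lb.
ΣM about O: M_O − (273.3·4.1)·5.05 + 18300 − 1550·2.1 = 0 → M_O = -9386 lb·ft.

O_x = 0, O_y = 2671 lb, M_O = -9386 lb·ft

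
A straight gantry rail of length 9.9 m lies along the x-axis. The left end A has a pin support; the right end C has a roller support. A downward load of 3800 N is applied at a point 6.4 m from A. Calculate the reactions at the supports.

ΣM about A: C_y·9.9 − 3800·6.4 = 0 → C_y = 24320/9.9 = 2456.57 ≈ 2457 N.
ΣF_y = 0: A_y + 2456.57 − 3800 = 0 → A_y = 1343 N.
ΣF_x = 0: no horizontal applied forces, so A_x = 0.

A_x = 0, A_y = 1343 N, C_y = 2457 N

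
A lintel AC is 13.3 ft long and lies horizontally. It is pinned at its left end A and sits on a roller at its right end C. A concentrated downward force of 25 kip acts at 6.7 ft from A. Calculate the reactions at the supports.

Taking moments about A: C_y·13.3 − 25·6.7 = 0 → C_y = 167.5/13.3 = 12.594 ≈ 12.59 kip.
ΣF_y = 0: A_y + 12.594 − 25 = 0 → A_y = 12.41 kip.
ΣF_x = 0: no horizontal applied forces, so A_x = 0.

A_x = 0, A_y = 12.41 kip, C_y = 12.59 kip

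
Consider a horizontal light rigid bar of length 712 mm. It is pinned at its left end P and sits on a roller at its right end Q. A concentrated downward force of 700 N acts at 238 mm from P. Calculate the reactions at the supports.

ΣM about P: Q_y·712 − 700·238 = 0 → Q_y = 166600/712 = 233.989 ≈ 234.0 N.
ΣF_y = 0: P_y + 233.989 − 700 = 0 → P_y = 466.0 N.
ΣF_x = 0: no horizontal applied forces, so P_x = 0.

P_x = 0, P_y = 466.0 N, Q_y = 234.0 N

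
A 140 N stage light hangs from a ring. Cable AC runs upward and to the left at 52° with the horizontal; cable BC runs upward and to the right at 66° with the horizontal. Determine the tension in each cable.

T_AC = 64.49 N, T_BC = 97.62 N

ΣF_x = 0: −T_AC·cos52° + T_BC·cos66° = 0 → T_BC = 1.51366·T_AC.
ΣF_y = 0: T_AC·sin52° + T_BC·sin66° = 140.
Substitute: T_AC·(0.788011 + 1.51366·0.913545) = 140 → T_AC = 64.4921 ≈ 64.49 N.
Then T_BC = 1.51366 × 64.4921 = 97.62 N.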